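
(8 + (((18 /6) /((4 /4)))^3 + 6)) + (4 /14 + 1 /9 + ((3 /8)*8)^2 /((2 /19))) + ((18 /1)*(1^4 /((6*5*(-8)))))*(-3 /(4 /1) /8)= 10233527 /80640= 126.90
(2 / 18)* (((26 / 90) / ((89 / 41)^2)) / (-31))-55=-5469670378 / 99448155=-55.00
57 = 57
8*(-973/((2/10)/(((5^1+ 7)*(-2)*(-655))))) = -611822400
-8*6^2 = -288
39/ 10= 3.90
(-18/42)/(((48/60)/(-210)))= 225/2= 112.50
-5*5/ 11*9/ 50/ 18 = -0.02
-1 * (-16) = 16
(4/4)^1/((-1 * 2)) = -1/2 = -0.50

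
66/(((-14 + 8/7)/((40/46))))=-308/69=-4.46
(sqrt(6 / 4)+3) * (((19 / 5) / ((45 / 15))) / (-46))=-0.12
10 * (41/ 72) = 205/ 36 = 5.69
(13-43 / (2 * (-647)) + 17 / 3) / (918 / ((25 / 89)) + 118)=1814825 / 328619064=0.01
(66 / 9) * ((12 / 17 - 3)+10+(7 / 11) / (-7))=2848 / 51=55.84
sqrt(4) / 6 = 1 / 3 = 0.33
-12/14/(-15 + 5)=3/35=0.09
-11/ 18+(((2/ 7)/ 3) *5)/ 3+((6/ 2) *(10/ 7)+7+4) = 89/ 6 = 14.83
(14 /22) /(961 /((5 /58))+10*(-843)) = 35 /149468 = 0.00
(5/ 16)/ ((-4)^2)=5/ 256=0.02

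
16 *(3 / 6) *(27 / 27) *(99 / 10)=396 / 5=79.20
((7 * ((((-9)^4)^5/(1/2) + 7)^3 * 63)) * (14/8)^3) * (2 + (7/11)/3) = 75162671729942547023979610000000000000000000000000000000000000.00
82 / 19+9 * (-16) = -2654 / 19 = -139.68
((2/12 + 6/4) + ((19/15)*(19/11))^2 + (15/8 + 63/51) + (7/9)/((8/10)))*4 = 4334509/102850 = 42.14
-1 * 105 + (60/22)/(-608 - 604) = -233315/2222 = -105.00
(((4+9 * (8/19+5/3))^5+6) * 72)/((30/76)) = 730602481631376/651605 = 1121235229.37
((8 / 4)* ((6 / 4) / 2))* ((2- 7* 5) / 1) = -49.50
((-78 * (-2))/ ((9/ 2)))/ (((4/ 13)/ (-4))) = -1352/ 3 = -450.67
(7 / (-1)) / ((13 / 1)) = -7 / 13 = -0.54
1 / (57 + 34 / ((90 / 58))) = 45 / 3551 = 0.01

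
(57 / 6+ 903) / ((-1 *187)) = -1825 / 374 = -4.88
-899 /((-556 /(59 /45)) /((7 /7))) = 53041 /25020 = 2.12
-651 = -651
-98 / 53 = -1.85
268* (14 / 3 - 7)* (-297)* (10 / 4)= 464310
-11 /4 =-2.75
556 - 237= 319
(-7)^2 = 49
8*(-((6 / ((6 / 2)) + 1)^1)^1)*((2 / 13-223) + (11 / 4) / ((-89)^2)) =550730430 / 102973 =5348.30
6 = 6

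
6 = 6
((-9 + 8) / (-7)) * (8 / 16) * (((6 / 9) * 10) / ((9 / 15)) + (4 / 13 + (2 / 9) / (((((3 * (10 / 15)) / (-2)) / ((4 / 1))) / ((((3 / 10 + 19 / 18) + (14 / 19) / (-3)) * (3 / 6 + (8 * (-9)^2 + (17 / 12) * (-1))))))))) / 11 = -1710607 / 420147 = -4.07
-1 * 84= -84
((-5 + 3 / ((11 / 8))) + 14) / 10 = 123 / 110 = 1.12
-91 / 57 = -1.60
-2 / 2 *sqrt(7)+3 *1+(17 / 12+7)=137 / 12-sqrt(7)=8.77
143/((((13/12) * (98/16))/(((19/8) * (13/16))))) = 8151/196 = 41.59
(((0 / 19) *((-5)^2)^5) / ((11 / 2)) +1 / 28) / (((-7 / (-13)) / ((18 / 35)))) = 117 / 3430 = 0.03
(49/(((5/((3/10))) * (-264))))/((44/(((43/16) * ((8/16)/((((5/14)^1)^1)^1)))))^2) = -4439449/54517760000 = -0.00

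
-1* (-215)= 215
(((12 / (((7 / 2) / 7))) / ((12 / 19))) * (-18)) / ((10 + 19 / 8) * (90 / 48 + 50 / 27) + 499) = -131328 / 104663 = -1.25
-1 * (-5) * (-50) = -250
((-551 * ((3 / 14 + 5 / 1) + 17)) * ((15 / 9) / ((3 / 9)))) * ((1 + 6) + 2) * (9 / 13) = -69401205 / 182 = -381325.30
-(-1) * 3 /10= 3 /10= 0.30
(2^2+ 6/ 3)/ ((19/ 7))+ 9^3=13893/ 19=731.21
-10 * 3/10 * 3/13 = -0.69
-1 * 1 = -1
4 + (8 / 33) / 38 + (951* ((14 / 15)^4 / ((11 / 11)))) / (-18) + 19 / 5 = -1024798499 / 31741875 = -32.29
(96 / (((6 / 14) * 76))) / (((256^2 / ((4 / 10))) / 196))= 343 / 97280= 0.00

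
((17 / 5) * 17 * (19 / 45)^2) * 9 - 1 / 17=1772468 / 19125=92.68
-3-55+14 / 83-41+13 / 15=-121966 / 1245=-97.96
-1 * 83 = -83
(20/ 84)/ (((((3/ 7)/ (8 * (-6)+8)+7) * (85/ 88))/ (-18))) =-21120/ 33269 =-0.63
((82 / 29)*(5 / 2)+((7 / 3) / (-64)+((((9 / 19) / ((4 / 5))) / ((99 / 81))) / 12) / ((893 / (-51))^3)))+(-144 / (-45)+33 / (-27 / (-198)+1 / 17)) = 54234475960712009417 / 302477276390900160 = 179.30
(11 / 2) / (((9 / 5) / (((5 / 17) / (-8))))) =-275 / 2448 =-0.11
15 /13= 1.15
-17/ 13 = -1.31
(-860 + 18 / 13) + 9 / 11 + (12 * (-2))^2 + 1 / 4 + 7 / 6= -481133 / 1716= -280.38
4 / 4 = 1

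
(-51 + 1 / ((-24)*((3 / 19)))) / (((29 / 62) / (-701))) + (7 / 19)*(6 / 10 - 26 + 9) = 7619267239 / 99180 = 76822.62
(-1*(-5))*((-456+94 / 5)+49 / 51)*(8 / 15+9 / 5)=-778687 / 153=-5089.46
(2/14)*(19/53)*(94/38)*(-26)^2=31772/371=85.64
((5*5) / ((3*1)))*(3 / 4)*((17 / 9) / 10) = 1.18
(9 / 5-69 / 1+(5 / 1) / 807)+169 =410788 / 4035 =101.81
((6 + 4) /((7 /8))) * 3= 240 /7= 34.29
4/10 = 2/5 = 0.40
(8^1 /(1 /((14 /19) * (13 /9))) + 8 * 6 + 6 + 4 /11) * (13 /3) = 272.47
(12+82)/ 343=94/ 343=0.27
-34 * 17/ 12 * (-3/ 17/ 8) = 17/ 16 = 1.06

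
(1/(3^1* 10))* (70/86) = 7/258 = 0.03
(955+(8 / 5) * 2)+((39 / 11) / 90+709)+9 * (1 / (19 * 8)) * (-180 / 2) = 20840357 / 12540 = 1661.91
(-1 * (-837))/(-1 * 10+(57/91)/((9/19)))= -228501/2369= -96.45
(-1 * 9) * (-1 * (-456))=-4104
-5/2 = -2.50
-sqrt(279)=-3 * sqrt(31)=-16.70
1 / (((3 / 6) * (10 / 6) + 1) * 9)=2 / 33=0.06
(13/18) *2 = 13/9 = 1.44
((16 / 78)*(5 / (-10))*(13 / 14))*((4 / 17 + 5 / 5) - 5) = 128 / 357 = 0.36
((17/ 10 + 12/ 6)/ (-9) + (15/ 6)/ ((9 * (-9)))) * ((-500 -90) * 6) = 42244/ 27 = 1564.59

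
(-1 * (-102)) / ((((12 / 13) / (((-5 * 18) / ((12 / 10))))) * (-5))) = 3315 / 2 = 1657.50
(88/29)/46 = 0.07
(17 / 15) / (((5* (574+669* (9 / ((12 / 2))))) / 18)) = 204 / 78875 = 0.00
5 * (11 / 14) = 55 / 14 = 3.93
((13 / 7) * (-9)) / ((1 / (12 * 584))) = -819936 / 7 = -117133.71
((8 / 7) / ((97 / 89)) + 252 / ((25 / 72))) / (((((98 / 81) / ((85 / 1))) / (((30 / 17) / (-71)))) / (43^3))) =-238364448172776 / 2362241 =-100906066.81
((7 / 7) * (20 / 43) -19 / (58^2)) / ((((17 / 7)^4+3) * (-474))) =-159577663 / 6220495414752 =-0.00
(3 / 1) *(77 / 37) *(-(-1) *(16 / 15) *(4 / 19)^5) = 1261568 / 458078315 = 0.00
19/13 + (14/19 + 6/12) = 1333/494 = 2.70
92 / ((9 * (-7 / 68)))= -6256 / 63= -99.30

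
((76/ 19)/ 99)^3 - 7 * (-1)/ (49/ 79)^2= 6055658011/ 332812557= 18.20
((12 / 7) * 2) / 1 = 24 / 7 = 3.43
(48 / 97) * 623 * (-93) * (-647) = 1799353584 / 97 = 18550036.95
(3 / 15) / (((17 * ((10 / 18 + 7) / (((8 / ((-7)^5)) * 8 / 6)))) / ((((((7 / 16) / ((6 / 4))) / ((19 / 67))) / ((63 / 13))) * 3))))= -871 / 1384308555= -0.00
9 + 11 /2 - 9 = 11 /2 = 5.50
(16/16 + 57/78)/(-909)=-5/2626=-0.00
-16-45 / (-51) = -257 / 17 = -15.12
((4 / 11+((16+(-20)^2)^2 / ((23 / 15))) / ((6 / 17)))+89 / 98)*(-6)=-23785776519 / 12397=-1918671.98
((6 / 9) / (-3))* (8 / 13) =-16 / 117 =-0.14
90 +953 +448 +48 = 1539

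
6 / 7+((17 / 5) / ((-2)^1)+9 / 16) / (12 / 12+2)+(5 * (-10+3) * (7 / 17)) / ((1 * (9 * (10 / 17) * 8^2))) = 17557 / 40320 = 0.44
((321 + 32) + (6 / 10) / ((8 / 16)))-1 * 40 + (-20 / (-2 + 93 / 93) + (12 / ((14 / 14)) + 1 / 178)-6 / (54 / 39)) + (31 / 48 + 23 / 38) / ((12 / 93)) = 190240629 / 541120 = 351.57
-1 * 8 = -8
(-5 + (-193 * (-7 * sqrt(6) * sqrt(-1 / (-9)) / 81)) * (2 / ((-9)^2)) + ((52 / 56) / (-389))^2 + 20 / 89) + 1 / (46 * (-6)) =-217601646188 / 45533850789 + 2702 * sqrt(6) / 19683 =-4.44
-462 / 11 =-42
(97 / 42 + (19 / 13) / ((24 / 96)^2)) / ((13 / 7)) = 13.84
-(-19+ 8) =11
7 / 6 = 1.17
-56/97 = -0.58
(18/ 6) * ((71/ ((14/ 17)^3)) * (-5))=-1906.83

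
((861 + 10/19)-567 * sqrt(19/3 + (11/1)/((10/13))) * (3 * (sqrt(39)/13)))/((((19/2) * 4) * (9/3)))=16369/2166-567 * sqrt(80470)/4940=-25.00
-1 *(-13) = 13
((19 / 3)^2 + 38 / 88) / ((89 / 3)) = 16055 / 11748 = 1.37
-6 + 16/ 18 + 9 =35/ 9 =3.89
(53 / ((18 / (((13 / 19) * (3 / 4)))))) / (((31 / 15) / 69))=237705 / 4712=50.45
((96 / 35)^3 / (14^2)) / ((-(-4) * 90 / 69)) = 211968 / 10504375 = 0.02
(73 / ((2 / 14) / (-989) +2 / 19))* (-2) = -19204402 / 13827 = -1388.91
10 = 10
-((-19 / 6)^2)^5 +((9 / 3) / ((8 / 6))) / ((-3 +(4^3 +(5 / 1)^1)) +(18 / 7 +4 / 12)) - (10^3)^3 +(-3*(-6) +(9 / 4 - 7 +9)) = -87503426375264125279 / 87494556672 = -1000101374.34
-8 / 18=-4 / 9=-0.44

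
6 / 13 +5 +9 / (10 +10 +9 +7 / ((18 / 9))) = 373 / 65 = 5.74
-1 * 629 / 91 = -629 / 91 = -6.91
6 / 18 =1 / 3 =0.33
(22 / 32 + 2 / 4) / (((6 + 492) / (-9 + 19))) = 95 / 3984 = 0.02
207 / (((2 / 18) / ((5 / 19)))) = 9315 / 19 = 490.26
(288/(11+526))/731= 96/130849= 0.00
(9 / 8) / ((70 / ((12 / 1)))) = 27 / 140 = 0.19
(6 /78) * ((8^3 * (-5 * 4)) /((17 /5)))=-51200 /221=-231.67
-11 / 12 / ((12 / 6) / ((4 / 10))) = -11 / 60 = -0.18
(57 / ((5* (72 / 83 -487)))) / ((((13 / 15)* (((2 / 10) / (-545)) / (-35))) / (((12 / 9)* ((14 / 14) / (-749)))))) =257839500 / 56125459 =4.59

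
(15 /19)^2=225 /361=0.62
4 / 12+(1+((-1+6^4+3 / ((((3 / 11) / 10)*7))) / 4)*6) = 82631 / 42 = 1967.40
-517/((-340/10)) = 15.21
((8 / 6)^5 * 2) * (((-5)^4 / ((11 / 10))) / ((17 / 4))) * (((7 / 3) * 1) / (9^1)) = 358400000 / 1226907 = 292.12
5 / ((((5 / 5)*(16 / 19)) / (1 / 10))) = 19 / 32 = 0.59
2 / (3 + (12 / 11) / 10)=110 / 171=0.64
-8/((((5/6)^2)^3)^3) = -812479653347328/3814697265625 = -212.99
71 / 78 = 0.91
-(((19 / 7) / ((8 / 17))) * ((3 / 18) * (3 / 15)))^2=-104329 / 2822400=-0.04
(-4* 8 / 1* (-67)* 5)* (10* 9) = 964800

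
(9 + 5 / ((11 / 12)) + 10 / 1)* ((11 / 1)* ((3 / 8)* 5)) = 4035 / 8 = 504.38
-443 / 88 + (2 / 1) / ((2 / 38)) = 2901 / 88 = 32.97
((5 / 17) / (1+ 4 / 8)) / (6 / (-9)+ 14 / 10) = 50 / 187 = 0.27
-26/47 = -0.55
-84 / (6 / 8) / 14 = -8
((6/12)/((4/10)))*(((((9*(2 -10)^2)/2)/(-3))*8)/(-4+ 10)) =-160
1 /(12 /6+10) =1 /12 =0.08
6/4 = 3/2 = 1.50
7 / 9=0.78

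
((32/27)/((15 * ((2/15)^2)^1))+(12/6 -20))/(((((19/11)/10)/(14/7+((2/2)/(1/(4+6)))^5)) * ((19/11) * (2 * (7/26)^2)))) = -31341862.12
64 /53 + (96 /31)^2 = 549952 /50933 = 10.80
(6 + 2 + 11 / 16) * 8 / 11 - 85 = -1731 / 22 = -78.68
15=15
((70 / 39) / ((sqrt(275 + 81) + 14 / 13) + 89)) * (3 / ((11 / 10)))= 0.04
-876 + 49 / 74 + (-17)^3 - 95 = -435367 / 74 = -5883.34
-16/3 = -5.33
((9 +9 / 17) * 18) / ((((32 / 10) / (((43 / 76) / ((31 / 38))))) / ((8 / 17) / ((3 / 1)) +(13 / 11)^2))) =57.76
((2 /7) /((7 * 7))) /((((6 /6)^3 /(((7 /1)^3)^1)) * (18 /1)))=1 /9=0.11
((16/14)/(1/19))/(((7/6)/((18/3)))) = 5472/49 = 111.67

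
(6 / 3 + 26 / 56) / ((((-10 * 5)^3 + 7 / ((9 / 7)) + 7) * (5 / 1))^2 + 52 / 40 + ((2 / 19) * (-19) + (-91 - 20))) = 27945 / 4428805542637322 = 0.00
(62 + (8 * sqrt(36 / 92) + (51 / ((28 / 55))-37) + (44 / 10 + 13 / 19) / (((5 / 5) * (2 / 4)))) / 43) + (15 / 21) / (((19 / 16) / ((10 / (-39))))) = 24 * sqrt(23) / 989 + 283491857 / 4460820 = 63.67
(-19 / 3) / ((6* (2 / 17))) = -323 / 36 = -8.97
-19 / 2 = -9.50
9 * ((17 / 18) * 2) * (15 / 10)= 51 / 2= 25.50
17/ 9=1.89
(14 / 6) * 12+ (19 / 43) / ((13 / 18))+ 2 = 17112 / 559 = 30.61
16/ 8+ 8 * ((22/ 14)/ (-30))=166/ 105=1.58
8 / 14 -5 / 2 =-27 / 14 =-1.93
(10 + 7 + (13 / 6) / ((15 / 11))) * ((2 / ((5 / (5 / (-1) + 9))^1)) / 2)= 3346 / 225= 14.87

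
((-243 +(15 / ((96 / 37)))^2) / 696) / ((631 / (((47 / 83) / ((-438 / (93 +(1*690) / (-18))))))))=413547689 / 12261737705472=0.00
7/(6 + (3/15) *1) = 35/31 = 1.13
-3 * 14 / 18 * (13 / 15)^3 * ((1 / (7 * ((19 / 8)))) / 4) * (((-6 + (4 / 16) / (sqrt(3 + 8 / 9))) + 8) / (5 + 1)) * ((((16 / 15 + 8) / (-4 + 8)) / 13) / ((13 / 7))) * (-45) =221 * sqrt(35) / 641250 + 6188 / 192375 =0.03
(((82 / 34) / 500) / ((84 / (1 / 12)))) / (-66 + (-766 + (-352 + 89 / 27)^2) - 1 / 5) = 3321 / 83809844742400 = 0.00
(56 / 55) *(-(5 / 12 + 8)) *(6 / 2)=-1414 / 55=-25.71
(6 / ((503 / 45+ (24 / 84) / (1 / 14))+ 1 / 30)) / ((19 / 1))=540 / 26011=0.02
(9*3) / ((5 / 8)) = 216 / 5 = 43.20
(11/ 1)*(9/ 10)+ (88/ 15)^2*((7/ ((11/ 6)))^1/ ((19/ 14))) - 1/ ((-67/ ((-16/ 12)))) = 20376461/ 190950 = 106.71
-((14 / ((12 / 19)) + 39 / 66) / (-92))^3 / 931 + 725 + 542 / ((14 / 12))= 30991708121688847 / 26052834620736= 1189.57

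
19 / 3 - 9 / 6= 29 / 6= 4.83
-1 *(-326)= 326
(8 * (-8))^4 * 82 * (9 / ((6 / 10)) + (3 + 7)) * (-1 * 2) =-68786585600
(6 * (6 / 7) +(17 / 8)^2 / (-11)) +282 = 1413017 / 4928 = 286.73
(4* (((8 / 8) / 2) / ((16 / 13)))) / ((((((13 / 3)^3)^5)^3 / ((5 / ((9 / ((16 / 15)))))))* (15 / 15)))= 218837978263024718418 / 10315908977942302627204470186314316211062255002161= 0.00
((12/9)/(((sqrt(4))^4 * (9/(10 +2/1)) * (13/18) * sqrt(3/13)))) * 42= 28 * sqrt(39)/13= 13.45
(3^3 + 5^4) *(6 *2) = 7824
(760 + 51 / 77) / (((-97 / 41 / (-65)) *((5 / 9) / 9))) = 2528685783 / 7469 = 338557.48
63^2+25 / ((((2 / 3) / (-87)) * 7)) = 49041 / 14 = 3502.93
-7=-7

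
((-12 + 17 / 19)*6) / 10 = -633 / 95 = -6.66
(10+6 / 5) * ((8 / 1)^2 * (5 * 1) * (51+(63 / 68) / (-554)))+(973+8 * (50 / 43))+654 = 37341500125 / 202487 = 184414.31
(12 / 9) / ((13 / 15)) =20 / 13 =1.54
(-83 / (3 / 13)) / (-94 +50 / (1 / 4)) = -1079 / 318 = -3.39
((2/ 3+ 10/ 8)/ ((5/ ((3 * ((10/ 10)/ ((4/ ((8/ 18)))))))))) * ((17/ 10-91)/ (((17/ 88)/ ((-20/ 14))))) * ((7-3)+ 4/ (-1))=0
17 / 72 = 0.24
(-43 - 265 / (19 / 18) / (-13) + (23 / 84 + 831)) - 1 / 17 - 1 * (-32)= 296114509 / 352716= 839.53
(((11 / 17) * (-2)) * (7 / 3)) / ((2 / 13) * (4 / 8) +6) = -2002 / 4029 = -0.50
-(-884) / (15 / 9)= 2652 / 5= 530.40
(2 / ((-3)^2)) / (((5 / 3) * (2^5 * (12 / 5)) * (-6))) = -1 / 3456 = -0.00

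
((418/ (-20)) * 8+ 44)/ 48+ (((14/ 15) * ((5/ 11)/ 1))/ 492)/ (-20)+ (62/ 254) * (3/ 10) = -2.49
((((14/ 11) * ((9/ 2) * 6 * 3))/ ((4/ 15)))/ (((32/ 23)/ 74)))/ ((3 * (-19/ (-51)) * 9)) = 13671315/ 6688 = 2044.16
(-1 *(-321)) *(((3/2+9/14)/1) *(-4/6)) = -3210/7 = -458.57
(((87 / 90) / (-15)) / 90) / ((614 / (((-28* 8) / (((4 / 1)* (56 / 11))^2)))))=3509 / 5570208000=0.00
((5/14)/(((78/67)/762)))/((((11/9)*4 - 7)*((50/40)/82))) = -12559284/1729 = -7263.90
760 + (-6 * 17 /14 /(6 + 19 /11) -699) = 2102 /35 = 60.06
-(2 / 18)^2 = -1 / 81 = -0.01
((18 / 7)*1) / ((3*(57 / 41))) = 82 / 133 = 0.62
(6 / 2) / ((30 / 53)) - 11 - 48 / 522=-5039 / 870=-5.79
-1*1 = -1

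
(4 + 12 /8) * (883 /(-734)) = -9713 /1468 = -6.62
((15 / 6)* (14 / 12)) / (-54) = -35 / 648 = -0.05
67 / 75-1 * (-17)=1342 / 75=17.89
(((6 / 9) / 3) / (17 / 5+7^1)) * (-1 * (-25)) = 125 / 234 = 0.53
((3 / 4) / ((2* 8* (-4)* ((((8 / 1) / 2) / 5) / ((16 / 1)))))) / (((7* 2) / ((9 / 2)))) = -135 / 1792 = -0.08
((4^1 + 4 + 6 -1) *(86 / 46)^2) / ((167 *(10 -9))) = 24037 / 88343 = 0.27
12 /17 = 0.71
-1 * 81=-81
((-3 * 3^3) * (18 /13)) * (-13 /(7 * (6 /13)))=3159 /7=451.29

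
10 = 10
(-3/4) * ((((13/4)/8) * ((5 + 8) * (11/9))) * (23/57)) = -42757/21888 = -1.95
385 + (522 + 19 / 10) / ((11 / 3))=58067 / 110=527.88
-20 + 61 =41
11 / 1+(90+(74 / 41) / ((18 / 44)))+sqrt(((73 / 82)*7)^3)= 120.97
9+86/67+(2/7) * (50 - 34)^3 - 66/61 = 33743953/28609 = 1179.49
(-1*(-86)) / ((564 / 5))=215 / 282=0.76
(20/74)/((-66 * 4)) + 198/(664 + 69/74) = 71314343/240317220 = 0.30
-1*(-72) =72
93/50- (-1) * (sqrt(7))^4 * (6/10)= 1563/50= 31.26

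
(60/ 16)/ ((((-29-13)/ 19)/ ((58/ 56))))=-2755/ 1568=-1.76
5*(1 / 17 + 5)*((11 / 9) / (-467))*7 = -33110 / 71451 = -0.46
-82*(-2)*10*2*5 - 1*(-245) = 16645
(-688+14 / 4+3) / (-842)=1363 / 1684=0.81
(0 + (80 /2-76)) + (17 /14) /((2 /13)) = -787 /28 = -28.11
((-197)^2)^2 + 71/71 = 1506138482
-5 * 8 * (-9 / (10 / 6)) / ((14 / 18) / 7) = 1944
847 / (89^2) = 847 / 7921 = 0.11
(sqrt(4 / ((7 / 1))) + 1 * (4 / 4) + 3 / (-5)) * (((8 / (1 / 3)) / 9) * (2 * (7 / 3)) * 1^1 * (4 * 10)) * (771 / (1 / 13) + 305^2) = 184662016 / 9 + 131901440 * sqrt(7) / 9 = 59293380.42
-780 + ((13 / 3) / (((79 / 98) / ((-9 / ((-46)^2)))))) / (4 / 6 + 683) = -19101831099 / 24489526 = -780.00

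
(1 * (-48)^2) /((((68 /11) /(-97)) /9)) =-5531328 /17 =-325372.24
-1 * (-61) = 61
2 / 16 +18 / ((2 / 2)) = 145 / 8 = 18.12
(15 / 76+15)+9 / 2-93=-5571 / 76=-73.30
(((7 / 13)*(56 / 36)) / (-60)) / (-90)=49 / 315900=0.00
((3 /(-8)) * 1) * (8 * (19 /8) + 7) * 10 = -195 /2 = -97.50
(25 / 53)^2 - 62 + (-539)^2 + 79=816121867 / 2809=290538.22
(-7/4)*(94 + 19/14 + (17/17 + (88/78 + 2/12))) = -26659/156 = -170.89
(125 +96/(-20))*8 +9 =4853/5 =970.60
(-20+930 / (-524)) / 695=-1141 / 36418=-0.03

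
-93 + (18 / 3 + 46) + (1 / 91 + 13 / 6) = -21197 / 546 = -38.82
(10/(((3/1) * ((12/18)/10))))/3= 50/3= 16.67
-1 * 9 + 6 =-3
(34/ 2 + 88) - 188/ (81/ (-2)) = 8881/ 81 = 109.64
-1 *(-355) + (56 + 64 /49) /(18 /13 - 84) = 3107621 /8771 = 354.31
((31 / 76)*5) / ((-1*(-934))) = 155 / 70984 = 0.00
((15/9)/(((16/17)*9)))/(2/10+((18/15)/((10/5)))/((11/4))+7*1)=275/10368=0.03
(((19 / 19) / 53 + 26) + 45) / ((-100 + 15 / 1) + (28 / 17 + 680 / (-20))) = -63988 / 105735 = -0.61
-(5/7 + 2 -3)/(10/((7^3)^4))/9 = 1977326743/45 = 43940594.29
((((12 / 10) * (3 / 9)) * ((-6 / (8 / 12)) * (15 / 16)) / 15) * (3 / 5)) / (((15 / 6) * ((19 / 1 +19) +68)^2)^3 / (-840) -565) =567 / 110821808018000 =0.00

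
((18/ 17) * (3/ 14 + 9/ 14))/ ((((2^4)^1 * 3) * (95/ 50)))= 0.01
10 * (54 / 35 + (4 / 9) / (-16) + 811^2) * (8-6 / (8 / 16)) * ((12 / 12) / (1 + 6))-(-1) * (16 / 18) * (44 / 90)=-74585724586 / 19845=-3758413.94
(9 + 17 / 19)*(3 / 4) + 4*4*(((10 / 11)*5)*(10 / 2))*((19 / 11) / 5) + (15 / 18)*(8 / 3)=2798729 / 20691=135.26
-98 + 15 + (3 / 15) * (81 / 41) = -16934 / 205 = -82.60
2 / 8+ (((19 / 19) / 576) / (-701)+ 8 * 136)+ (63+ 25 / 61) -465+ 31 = 17676202835 / 24630336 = 717.66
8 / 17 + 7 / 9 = 191 / 153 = 1.25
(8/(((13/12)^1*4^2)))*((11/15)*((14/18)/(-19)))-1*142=-1578484/11115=-142.01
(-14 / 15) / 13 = -14 / 195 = -0.07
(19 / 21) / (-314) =-19 / 6594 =-0.00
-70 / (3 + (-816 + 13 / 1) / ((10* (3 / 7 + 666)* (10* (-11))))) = -32655000 / 1400011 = -23.32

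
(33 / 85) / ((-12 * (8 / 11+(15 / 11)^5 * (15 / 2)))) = -1771561 / 1976229770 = -0.00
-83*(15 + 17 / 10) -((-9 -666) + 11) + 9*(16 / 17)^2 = -2063829 / 2890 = -714.13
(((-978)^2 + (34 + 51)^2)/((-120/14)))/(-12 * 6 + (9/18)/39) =87697519/56150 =1561.84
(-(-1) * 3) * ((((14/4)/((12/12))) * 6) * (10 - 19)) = -567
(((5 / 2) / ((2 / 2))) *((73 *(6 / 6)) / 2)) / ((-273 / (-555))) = 67525 / 364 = 185.51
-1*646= -646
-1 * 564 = -564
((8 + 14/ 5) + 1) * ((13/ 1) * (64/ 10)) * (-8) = -196352/ 25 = -7854.08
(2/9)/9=2/81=0.02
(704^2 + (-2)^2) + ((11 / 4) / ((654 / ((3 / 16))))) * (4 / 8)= 13829780491 / 27904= 495620.00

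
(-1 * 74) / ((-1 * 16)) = 37 / 8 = 4.62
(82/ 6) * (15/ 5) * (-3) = -123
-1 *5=-5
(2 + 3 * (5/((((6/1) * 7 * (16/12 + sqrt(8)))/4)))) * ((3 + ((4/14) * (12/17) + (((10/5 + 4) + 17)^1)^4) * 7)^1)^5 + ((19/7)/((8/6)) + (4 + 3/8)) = 921465194993374536329666753401298393040 * sqrt(2)/69572993 + 27193461754471141872128832189268551788577/556583944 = 67588457712654270965949260000000.00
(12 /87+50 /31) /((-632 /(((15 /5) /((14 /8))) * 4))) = -9444 /497147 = -0.02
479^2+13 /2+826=460547 /2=230273.50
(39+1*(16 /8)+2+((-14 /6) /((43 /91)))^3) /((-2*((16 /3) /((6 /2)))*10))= 83083613 /38163360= 2.18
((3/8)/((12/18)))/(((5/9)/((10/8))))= 1.27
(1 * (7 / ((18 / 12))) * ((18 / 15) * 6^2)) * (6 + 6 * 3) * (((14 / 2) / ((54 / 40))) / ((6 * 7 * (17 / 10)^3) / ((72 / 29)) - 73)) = 301056000 / 121339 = 2481.11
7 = 7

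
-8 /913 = -0.01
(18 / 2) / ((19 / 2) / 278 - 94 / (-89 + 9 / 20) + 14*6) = 2954028 / 27930571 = 0.11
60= 60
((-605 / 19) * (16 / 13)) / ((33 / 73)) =-64240 / 741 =-86.69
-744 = -744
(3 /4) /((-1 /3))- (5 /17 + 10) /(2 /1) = -503 /68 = -7.40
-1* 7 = -7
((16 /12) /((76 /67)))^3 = 300763 /185193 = 1.62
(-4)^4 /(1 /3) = 768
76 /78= 38 /39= 0.97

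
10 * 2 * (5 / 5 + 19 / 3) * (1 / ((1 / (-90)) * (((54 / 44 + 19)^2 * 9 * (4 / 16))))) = -340736 / 23763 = -14.34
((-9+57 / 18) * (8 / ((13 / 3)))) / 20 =-7 / 13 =-0.54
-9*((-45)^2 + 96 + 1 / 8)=-19090.12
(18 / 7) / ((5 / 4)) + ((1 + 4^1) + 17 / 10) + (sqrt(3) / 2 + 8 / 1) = sqrt(3) / 2 + 1173 / 70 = 17.62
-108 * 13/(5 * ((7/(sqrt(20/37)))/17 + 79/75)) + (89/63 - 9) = -123640492858/326023173 + 75184200 * sqrt(185)/5174971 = -181.63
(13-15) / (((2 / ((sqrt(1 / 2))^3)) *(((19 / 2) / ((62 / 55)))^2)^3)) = -908803769344 *sqrt(2) / 1302260124847515625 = -0.00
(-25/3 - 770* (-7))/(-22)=-16145/66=-244.62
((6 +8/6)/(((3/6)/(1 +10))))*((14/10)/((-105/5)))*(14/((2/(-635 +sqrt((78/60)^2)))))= 10734878/225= 47710.57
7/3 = 2.33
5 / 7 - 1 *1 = -2 / 7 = -0.29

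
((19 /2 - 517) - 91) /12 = -399 /8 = -49.88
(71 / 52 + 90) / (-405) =-0.23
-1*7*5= -35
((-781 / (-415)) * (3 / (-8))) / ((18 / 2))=-781 / 9960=-0.08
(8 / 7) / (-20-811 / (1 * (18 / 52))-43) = -72 / 151571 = -0.00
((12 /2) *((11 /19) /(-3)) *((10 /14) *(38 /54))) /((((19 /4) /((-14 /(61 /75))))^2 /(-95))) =154000000 /212097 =726.08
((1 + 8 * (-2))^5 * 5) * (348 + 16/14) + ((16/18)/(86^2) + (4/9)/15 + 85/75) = -2316317991405239/1747305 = -1325651784.55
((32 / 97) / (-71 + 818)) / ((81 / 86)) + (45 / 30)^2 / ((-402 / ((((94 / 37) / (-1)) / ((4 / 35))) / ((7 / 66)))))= 136601027099 / 116397557928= 1.17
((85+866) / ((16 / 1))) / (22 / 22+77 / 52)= 4121 / 172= 23.96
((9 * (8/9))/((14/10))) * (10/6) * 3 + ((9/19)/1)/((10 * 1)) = 38063/1330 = 28.62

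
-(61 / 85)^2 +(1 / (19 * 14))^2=-263275851 / 511212100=-0.52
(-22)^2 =484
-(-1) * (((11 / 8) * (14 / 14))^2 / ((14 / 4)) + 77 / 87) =27775 / 19488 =1.43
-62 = -62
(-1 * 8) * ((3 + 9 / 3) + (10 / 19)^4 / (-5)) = -6239408 / 130321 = -47.88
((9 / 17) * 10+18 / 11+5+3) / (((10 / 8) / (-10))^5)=-91488256 / 187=-489242.01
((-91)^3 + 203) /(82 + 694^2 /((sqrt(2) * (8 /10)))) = 123552352 /362458168577 - 453561437560 * sqrt(2) /362458168577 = -1.77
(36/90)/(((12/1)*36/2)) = 1/540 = 0.00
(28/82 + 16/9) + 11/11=1151/369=3.12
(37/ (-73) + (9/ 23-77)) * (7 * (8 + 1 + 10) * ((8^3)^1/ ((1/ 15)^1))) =-132252986880/ 1679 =-78768902.25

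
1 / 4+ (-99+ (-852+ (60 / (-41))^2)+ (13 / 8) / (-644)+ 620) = -2845938997 / 8660512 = -328.61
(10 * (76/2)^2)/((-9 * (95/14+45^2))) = -40432/51201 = -0.79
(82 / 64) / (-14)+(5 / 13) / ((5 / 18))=7531 / 5824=1.29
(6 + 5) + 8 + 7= 26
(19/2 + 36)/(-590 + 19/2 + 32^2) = 91/887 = 0.10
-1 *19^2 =-361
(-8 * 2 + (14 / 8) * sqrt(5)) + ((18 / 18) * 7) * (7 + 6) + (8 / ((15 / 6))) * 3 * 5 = 7 * sqrt(5) / 4 + 123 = 126.91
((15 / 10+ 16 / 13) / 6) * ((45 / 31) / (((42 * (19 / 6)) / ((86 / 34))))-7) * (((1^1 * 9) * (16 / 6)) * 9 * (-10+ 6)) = 2498244624 / 911183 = 2741.76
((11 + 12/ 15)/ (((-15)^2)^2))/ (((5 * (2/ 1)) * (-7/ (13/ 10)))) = -767/ 177187500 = -0.00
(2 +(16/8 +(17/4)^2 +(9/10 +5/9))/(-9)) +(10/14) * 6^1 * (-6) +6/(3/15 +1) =-957331/45360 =-21.11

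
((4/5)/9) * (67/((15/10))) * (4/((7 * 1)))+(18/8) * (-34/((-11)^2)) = 374263/228690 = 1.64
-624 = -624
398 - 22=376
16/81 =0.20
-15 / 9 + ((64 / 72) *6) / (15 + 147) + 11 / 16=-3679 / 3888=-0.95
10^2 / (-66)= -50 / 33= -1.52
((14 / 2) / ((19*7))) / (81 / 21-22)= -7 / 2413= -0.00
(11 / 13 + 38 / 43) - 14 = -6859 / 559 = -12.27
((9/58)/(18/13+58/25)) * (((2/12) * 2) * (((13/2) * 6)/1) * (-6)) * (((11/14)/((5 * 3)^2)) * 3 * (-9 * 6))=451737/244412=1.85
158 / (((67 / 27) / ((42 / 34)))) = 89586 / 1139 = 78.65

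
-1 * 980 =-980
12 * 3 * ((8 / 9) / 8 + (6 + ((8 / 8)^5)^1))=256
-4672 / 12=-1168 / 3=-389.33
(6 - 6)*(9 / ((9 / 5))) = 0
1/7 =0.14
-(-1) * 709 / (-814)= -709 / 814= -0.87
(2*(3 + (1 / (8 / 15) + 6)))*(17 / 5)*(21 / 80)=31059 / 1600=19.41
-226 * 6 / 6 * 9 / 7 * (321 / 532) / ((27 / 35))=-60455 / 266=-227.27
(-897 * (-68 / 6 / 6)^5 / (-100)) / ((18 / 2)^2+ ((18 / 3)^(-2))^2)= -1698148972 / 637735275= -2.66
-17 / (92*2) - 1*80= -80.09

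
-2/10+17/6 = 79/30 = 2.63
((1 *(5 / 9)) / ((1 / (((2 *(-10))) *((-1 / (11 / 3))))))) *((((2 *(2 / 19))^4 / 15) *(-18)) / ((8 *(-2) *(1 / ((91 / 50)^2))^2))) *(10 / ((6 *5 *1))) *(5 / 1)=548599688 / 67196765625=0.01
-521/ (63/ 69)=-11983/ 21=-570.62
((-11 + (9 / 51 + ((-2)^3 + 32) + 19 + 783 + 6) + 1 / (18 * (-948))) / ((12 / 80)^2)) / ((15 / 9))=2382134230 / 108783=21898.04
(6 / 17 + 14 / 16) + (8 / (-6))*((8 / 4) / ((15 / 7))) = -101 / 6120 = -0.02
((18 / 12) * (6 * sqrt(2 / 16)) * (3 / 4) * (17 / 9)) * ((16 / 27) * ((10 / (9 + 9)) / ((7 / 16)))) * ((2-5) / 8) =-170 * sqrt(2) / 189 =-1.27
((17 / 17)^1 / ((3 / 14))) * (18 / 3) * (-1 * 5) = -140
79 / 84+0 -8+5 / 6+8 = 149 / 84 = 1.77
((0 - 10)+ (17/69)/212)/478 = -146263/6992184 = -0.02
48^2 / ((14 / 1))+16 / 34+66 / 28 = 39841 / 238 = 167.40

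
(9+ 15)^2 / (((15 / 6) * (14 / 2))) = 1152 / 35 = 32.91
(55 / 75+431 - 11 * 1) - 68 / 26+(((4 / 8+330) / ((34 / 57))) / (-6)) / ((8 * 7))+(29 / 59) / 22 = 401432137867 / 963842880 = 416.49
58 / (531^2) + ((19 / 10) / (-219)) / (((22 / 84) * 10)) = -0.00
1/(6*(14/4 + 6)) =1/57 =0.02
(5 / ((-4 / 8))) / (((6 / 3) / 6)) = -30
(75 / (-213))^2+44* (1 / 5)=224929 / 25205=8.92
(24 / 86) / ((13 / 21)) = 252 / 559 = 0.45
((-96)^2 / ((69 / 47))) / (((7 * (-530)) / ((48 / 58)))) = -1732608 / 1237285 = -1.40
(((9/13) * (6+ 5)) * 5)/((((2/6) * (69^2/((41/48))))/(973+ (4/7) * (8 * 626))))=60530965/770224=78.59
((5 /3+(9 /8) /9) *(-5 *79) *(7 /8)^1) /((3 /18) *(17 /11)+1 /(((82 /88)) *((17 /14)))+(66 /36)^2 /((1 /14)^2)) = -2734703895 /2914329632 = -0.94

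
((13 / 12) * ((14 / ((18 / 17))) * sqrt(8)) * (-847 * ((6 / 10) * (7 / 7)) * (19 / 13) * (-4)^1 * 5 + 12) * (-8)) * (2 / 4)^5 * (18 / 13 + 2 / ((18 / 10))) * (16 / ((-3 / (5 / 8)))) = 2798256440 * sqrt(2) / 3159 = 1252716.75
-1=-1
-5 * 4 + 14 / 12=-18.83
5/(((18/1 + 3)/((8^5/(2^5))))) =5120/21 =243.81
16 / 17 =0.94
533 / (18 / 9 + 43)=533 / 45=11.84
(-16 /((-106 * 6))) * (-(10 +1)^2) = -484 /159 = -3.04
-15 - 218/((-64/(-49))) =-5821/32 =-181.91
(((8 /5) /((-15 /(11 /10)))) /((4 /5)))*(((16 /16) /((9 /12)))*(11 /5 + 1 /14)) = -1166 /2625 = -0.44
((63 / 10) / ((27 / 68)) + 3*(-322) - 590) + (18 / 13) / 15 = -300308 / 195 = -1540.04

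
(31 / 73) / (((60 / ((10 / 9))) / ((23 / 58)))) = 0.00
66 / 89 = 0.74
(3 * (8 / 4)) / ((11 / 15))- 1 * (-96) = 1146 / 11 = 104.18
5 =5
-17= -17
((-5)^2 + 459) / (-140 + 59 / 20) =-3.53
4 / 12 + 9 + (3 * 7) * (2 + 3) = 343 / 3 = 114.33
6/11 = 0.55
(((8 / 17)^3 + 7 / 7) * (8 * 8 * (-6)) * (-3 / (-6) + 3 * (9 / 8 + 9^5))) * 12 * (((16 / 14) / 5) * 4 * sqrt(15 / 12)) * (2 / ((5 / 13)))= -10527149647872 * sqrt(5) / 4913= -4791252233.25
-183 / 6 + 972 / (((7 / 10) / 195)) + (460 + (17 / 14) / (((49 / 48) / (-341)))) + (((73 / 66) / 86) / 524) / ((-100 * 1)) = 27625422469182161 / 102015883200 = 270795.31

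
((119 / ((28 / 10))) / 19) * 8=340 / 19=17.89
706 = 706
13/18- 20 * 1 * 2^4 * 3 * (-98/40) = 42349/18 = 2352.72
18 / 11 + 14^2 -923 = -7979 / 11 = -725.36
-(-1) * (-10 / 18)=-5 / 9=-0.56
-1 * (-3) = 3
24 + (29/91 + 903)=84386/91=927.32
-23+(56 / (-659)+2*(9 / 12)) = -28449 / 1318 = -21.58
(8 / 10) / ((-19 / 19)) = -4 / 5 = -0.80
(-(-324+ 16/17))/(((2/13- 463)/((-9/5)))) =642564/511445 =1.26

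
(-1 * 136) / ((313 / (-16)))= 2176 / 313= 6.95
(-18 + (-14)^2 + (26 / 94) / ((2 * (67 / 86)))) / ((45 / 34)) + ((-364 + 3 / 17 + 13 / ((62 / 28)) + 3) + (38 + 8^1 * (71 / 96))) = -5855224717 / 33190460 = -176.41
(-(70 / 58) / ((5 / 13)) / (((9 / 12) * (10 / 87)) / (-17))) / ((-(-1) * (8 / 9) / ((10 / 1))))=13923 / 2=6961.50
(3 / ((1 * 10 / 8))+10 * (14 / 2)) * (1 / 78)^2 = 0.01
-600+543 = -57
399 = 399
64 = 64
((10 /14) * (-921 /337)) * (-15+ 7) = 36840 /2359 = 15.62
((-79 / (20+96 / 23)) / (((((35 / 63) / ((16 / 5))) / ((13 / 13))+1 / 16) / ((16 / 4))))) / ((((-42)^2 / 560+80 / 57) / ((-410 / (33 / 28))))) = 4229.66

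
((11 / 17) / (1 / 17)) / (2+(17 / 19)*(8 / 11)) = 2299 / 554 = 4.15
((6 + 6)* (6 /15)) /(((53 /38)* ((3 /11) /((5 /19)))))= 176 /53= 3.32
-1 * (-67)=67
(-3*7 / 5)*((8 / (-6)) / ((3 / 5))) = 28 / 3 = 9.33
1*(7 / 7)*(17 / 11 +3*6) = 215 / 11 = 19.55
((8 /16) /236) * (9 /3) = 3 /472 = 0.01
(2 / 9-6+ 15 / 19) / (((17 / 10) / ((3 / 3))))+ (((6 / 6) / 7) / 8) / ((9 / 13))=-52609 / 18088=-2.91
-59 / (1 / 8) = -472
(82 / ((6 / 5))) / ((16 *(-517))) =-205 / 24816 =-0.01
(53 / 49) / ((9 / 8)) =0.96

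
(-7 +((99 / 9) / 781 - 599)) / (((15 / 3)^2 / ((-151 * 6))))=1559226 / 71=21960.93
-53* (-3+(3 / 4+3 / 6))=92.75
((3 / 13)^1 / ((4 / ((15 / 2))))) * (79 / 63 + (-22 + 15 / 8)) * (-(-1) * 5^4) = -29721875 / 5824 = -5103.34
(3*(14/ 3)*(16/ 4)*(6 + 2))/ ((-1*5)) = -448/ 5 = -89.60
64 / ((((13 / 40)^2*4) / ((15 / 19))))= 384000 / 3211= 119.59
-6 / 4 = -3 / 2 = -1.50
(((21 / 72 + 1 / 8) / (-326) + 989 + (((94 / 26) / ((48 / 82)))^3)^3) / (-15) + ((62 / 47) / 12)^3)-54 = -1240241735688579685841699061913791391 / 1422308413604939563472460447744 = -871992.12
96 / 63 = 1.52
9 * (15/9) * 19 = 285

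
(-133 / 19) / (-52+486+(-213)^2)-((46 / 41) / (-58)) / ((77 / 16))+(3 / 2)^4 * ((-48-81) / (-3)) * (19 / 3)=92502515453609 / 67094432944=1378.69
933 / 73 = 12.78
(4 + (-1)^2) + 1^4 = 6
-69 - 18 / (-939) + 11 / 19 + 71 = 15451 / 5947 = 2.60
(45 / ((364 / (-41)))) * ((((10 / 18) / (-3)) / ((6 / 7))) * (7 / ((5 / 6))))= 1435 / 156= 9.20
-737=-737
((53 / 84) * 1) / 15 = 0.04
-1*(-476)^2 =-226576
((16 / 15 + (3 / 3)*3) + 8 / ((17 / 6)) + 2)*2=4534 / 255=17.78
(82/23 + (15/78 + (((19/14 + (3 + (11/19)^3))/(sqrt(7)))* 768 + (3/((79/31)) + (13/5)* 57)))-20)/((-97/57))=-503462016* sqrt(7)/1715833-1792522149/22912370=-854.55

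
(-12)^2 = 144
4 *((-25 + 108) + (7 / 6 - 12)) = 866 / 3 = 288.67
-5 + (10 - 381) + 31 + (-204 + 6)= -543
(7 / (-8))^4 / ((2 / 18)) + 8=54377 / 4096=13.28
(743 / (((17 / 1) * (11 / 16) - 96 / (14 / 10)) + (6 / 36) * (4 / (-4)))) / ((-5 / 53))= 13231344 / 95845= 138.05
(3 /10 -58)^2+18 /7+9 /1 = 2338603 /700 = 3340.86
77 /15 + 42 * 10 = 425.13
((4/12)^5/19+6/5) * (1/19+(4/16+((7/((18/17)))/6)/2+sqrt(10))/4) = 115011757/378963360+27707 * sqrt(10)/92340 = 1.25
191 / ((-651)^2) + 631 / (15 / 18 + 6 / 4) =270.43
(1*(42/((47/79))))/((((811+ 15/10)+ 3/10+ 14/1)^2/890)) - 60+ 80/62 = -121632187145/2075005491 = -58.62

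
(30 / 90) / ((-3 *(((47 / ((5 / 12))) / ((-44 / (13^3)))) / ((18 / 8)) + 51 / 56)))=3080 / 69364803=0.00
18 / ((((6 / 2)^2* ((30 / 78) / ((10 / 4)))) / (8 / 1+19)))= 351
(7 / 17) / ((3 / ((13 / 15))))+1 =856 / 765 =1.12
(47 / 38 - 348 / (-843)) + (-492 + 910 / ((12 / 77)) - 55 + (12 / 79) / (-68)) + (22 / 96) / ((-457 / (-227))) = 277555693136551 / 52429065424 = 5293.93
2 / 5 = 0.40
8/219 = 0.04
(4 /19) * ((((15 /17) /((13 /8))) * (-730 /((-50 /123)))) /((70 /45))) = 131.97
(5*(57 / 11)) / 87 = 95 / 319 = 0.30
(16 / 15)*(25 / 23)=80 / 69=1.16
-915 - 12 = -927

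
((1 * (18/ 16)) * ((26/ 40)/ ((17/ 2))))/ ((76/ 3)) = 351/ 103360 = 0.00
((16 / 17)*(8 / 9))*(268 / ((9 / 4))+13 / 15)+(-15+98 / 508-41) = 77937413 / 1748790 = 44.57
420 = 420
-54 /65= -0.83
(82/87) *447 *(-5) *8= -488720/29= -16852.41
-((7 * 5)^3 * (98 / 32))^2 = -4413675765625 / 256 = -17240920959.47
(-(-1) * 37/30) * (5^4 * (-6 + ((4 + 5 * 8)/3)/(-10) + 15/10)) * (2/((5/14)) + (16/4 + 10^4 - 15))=-1654855895/36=-45968219.31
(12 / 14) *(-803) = -4818 / 7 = -688.29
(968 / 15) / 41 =968 / 615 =1.57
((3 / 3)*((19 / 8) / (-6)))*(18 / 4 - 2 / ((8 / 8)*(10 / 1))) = -817 / 480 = -1.70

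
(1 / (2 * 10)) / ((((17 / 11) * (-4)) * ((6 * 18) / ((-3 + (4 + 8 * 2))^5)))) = -918731 / 8640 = -106.33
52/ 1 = 52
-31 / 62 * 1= -1 / 2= -0.50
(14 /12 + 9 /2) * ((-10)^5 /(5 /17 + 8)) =-28900000 /423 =-68321.51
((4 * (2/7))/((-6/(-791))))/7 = 452/21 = 21.52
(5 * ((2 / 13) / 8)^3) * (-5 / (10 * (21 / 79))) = -395 / 5905536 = -0.00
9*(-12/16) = -6.75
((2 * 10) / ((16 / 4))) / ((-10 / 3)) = -3 / 2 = -1.50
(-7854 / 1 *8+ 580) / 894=-31126 / 447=-69.63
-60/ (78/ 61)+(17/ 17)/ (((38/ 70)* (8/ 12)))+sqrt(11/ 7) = -21815/ 494+sqrt(77)/ 7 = -42.91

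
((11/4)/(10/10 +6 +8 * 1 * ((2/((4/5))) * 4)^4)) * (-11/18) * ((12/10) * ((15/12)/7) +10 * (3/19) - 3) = 12947/510764688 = 0.00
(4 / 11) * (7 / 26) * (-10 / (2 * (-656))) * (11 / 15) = 0.00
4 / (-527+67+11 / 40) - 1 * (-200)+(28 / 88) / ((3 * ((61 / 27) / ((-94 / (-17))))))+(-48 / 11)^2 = 505994063871 / 2307396553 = 219.29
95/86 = 1.10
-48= -48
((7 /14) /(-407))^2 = 0.00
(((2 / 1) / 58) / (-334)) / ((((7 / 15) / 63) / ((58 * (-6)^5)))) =1049760 / 167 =6285.99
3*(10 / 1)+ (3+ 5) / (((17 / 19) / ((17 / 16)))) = 39.50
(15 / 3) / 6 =5 / 6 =0.83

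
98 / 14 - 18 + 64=53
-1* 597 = -597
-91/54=-1.69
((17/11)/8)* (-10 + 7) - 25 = -25.58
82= 82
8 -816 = -808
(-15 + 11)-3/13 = -55/13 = -4.23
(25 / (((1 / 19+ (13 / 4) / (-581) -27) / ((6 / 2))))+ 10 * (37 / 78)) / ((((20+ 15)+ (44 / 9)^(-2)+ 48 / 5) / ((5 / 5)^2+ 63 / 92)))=6828220998500 / 92264811467127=0.07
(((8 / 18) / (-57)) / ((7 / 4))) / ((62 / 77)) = -88 / 15903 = -0.01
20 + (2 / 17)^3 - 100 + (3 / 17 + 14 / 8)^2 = -5996775 / 78608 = -76.29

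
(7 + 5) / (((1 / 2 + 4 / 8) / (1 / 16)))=3 / 4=0.75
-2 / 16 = -1 / 8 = -0.12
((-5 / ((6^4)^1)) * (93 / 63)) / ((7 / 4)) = -155 / 47628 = -0.00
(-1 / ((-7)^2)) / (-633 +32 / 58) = 29 / 898709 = 0.00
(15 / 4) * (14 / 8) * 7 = 735 / 16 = 45.94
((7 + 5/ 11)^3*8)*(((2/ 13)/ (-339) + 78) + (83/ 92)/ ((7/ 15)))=22742210834576/ 85852767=264897.82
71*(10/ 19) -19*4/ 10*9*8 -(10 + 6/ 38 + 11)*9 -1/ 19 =-66529/ 95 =-700.31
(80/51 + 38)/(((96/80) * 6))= 5045/918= 5.50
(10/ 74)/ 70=0.00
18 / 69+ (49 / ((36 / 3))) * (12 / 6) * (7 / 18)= 8537 / 2484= 3.44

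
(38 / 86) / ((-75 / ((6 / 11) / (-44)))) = 19 / 260150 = 0.00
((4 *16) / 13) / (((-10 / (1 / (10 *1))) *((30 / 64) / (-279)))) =29.30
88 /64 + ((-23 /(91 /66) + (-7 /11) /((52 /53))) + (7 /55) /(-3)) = -16.00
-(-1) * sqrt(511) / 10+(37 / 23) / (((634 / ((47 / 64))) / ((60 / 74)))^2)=497025 / 350274105344+sqrt(511) / 10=2.26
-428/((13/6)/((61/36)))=-13054/39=-334.72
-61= -61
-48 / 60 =-4 / 5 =-0.80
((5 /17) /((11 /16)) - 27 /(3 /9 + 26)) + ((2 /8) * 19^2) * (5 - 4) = 5297745 /59092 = 89.65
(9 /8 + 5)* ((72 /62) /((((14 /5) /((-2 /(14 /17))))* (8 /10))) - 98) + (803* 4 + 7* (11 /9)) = 11662619 /4464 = 2612.59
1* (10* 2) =20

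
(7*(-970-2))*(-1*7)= 47628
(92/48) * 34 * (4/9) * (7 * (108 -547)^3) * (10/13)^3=-463125137006000/59319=-7807365886.24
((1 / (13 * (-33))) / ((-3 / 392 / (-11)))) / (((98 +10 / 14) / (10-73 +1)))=170128 / 80847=2.10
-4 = -4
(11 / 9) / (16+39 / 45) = 5 / 69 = 0.07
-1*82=-82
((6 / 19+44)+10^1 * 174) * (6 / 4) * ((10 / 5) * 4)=406824 / 19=21411.79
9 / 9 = 1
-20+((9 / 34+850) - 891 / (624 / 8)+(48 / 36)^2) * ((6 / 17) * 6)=6612828 / 3757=1760.14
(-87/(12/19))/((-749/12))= 1653/749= 2.21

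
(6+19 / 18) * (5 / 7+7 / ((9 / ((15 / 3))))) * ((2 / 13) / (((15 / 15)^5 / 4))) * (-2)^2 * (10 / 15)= 1178560 / 22113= 53.30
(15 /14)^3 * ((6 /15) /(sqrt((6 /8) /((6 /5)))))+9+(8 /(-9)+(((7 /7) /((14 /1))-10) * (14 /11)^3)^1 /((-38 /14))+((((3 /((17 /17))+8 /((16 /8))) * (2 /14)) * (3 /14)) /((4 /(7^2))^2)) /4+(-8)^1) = 135 * sqrt(10) /686+457134037 /29132928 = 16.31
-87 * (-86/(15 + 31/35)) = 130935/278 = 470.99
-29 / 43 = -0.67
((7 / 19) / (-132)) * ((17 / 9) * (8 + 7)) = -595 / 7524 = -0.08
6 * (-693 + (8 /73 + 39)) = -286404 /73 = -3923.34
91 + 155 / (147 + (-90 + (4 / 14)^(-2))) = 25827 / 277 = 93.24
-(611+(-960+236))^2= -12769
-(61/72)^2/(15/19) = -70699/77760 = -0.91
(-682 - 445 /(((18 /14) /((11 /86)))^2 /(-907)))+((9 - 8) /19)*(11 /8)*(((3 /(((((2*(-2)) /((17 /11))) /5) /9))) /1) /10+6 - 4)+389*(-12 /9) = 508775411677 /182119104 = 2793.64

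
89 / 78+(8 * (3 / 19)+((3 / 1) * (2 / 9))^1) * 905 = 2589991 / 1482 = 1747.63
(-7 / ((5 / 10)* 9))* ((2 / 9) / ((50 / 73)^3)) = -2723119 / 2531250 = -1.08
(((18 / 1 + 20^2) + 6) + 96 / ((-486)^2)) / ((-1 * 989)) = -8345600 / 19466487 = -0.43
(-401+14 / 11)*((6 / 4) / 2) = -13191 / 44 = -299.80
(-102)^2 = 10404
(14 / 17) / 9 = 14 / 153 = 0.09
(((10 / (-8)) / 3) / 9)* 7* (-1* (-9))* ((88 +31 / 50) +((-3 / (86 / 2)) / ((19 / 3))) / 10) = -4223429 / 16340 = -258.47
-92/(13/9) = -63.69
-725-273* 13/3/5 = -4808/5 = -961.60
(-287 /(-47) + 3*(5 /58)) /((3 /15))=31.83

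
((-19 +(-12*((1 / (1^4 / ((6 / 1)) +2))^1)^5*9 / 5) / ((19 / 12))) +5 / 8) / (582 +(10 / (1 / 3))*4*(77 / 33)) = -5265728313 / 243241470160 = -0.02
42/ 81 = 14/ 27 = 0.52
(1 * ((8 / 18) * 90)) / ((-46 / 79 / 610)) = -963800 / 23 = -41904.35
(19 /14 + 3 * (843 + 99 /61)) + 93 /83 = 179781311 /70882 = 2536.35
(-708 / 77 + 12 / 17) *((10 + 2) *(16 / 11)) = -2133504 / 14399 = -148.17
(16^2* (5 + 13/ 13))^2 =2359296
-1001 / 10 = -100.10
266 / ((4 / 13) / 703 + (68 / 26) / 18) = 21878766 / 11987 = 1825.21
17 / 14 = 1.21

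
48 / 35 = 1.37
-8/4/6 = -1/3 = -0.33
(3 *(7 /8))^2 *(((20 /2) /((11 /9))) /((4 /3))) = 59535 /1408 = 42.28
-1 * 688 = -688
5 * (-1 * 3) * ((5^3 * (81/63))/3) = -5625/7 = -803.57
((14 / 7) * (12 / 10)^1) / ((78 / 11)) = 22 / 65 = 0.34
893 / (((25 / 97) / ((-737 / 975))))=-63839677 / 24375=-2619.06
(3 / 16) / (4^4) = 3 / 4096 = 0.00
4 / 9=0.44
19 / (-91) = -0.21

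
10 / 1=10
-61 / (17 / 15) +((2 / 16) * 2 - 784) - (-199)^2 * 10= -26985635 / 68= -396847.57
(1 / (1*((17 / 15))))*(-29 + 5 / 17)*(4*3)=-87840 / 289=-303.94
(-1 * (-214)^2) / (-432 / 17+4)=194633 / 91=2138.82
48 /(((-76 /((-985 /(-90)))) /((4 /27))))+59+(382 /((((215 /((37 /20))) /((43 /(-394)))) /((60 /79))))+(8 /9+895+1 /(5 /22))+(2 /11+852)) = 476919407705 /263466027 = 1810.17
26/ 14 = 1.86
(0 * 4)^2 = 0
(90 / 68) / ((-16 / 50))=-1125 / 272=-4.14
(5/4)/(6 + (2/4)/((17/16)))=17/88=0.19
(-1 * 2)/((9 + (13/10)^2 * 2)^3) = -250000/237176659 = -0.00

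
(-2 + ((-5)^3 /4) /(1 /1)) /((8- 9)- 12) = 133 /52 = 2.56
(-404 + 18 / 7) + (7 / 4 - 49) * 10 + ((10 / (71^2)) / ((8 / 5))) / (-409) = -50451487605 / 57729532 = -873.93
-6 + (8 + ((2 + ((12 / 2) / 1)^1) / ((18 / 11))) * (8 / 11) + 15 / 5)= 77 / 9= 8.56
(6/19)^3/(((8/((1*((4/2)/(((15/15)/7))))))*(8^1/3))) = 567/27436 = 0.02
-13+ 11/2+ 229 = 221.50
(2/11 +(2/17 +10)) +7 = 3235/187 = 17.30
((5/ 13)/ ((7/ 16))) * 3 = 240/ 91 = 2.64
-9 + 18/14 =-54/7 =-7.71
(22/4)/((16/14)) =4.81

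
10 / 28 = 0.36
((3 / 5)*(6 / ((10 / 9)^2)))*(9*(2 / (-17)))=-6561 / 2125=-3.09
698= 698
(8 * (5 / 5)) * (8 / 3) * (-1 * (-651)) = 13888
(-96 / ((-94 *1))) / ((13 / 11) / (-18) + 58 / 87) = 9504 / 5593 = 1.70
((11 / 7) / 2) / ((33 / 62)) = 31 / 21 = 1.48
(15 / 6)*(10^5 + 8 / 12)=750005 / 3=250001.67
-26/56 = -13/28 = -0.46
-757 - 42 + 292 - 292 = -799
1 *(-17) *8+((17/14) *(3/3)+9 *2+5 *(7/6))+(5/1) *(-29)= -255.95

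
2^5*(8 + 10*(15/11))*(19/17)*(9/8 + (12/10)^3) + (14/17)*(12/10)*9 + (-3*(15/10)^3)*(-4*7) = 116879553/46750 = 2500.10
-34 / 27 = -1.26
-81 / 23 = -3.52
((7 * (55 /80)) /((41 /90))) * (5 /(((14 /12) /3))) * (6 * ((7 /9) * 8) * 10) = 2079000 /41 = 50707.32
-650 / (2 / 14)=-4550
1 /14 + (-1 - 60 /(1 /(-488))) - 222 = 29057.07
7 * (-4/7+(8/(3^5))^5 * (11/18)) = -4.00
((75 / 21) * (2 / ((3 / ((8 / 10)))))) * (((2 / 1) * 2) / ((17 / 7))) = 160 / 51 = 3.14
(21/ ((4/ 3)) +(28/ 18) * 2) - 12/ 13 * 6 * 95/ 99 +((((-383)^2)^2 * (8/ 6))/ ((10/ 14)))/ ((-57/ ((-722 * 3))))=39287465020255789/ 25740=1526319542356.48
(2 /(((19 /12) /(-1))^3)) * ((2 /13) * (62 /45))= -47616 /445835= -0.11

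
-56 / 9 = -6.22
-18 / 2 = -9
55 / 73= 0.75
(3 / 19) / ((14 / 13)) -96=-25497 / 266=-95.85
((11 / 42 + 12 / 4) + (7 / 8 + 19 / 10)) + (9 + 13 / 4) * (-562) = -5777909 / 840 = -6878.46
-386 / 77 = -5.01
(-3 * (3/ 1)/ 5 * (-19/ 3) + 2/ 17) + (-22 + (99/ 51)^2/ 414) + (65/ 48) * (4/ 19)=-77201623/ 7577580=-10.19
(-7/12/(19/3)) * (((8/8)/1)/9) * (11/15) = -77/10260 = -0.01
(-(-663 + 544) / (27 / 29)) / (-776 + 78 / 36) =-6902 / 41787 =-0.17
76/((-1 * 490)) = -38/245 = -0.16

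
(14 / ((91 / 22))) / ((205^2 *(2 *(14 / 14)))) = 22 / 546325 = 0.00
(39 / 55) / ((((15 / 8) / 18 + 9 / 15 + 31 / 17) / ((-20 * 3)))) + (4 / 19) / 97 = -3518644148 / 209075449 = -16.83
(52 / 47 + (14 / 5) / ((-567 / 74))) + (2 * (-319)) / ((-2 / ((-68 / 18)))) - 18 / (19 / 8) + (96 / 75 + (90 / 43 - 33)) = -96542442127 / 77757975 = -1241.58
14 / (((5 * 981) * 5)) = 14 / 24525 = 0.00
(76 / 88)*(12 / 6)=19 / 11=1.73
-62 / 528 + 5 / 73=-943 / 19272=-0.05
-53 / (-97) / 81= 53 / 7857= 0.01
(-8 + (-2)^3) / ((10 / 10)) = -16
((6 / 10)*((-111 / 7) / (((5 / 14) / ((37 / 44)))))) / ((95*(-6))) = 4107 / 104500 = 0.04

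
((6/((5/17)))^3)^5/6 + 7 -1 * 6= 7350235618367513080.23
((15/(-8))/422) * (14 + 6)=-75/844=-0.09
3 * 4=12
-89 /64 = -1.39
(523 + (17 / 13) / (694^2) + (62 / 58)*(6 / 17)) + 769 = 3989316824437 / 3086805124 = 1292.38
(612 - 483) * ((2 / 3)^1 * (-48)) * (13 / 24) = -2236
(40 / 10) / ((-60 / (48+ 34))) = -5.47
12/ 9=4/ 3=1.33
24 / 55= 0.44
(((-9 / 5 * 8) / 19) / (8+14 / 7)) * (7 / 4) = -63 / 475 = -0.13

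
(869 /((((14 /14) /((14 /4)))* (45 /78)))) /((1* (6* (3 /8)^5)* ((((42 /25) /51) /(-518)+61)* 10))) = 7276352512 /37461123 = 194.24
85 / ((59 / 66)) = 5610 / 59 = 95.08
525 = 525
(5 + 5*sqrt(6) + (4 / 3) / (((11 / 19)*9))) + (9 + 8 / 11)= 5*sqrt(6) + 4450 / 297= 27.23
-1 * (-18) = 18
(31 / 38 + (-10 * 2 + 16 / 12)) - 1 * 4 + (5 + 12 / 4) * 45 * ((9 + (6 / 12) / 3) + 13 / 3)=551549 / 114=4838.15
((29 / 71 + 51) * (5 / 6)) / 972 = 9125 / 207036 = 0.04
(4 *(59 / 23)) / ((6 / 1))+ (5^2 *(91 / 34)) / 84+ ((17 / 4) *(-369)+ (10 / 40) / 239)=-1170536373 / 747592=-1565.74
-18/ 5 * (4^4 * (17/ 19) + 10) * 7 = -572292/ 95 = -6024.13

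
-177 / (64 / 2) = -177 / 32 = -5.53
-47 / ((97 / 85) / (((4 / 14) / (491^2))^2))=-15980 / 276244590810433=-0.00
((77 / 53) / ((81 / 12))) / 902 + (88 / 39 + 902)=689697344 / 762723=904.26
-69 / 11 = -6.27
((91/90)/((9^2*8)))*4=91/14580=0.01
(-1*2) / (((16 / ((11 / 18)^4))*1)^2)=-0.00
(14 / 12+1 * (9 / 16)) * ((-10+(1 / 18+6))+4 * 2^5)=185339 / 864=214.51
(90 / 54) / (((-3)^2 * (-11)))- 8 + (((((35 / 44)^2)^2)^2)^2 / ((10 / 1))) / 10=-170865981456103931945090382829 / 21314079398600313108953038848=-8.02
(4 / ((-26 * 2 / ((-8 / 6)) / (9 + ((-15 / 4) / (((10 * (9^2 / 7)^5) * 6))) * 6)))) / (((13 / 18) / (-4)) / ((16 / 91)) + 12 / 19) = -101758295521472 / 43580543387121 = -2.33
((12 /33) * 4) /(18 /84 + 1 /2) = 112 /55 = 2.04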